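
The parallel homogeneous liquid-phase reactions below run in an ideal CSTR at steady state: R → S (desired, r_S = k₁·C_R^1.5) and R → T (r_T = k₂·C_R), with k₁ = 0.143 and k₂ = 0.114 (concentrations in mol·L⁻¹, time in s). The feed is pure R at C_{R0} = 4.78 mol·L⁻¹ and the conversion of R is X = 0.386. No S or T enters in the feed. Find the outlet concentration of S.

Exit C_R = C_{R0}(1−X) = 4.78×0.614 = 2.935 mol·L⁻¹.
In a CSTR the entire volume is at exit conditions, so r_S = 0.143×2.935^1.5 = 0.7190 and r_T = 0.114×2.935 = 0.3346.
Fraction of consumed R going to S: r_S/(r_S+r_T) = 0.6824.
C_S = 0.6824·C_{R0}·X = 0.6824×4.78×0.386 = 1.26 mol·L⁻¹.

1.26 mol·L⁻¹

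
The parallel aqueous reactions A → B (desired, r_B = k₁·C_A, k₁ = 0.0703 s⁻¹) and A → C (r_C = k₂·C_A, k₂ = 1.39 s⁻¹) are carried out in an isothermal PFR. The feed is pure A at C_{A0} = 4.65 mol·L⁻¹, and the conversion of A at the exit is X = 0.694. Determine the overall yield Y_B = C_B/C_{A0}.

C_A = C_{A0}(1−X) = 1.423 mol·L⁻¹.
Both paths are first order in A, so the instantaneous fraction to B is constant: dC_B/d(−C_A) = k₁/(k₁+k₂) = 0.04814.
C_B = 0.04814·(C_{A0}−C_A) = 0.04814×3.227 = 0.155 mol·L⁻¹.
Y_B = C_B/C_{A0} = 0.1554/4.65 = 0.0334.

0.0334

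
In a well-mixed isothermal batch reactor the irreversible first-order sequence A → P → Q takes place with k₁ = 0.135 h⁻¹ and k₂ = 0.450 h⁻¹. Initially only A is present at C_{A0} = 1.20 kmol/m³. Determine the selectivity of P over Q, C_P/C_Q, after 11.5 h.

For first-order series with pure A initially, C_P(t) = k₁C_{A0}/(k₂−k₁)·(e^(−k₁t) − e^(−k₂t)).
e^(−k₁t) = e^(−0.135×11.5) = e^(−1.553) = 0.2117; e^(−k₂t) = e^(−5.175) = 0.005656.
C_P = 0.135×1.20/(0.450−0.135) × (0.2117−0.005656) = 0.5143×0.2061 = 0.1060 kmol/m³.
C_A = C_{A0}e^(−k₁t) = 0.2541 kmol/m³, so C_Q = C_{A0}−C_A−C_P = 0.8400 kmol/m³; C_P/C_Q = 0.126.

0.126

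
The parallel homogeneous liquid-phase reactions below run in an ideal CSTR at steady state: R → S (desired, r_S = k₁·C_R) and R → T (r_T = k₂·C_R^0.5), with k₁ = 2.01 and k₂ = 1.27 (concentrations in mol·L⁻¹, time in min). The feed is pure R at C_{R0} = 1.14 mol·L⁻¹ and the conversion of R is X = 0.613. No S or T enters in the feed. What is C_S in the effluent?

Exit C_R = C_{R0}(1−X) = 1.14×0.387 = 0.4412 mol·L⁻¹.
A CSTR operates uniformly at the exit composition, giving r_S = 0.8868 and r_T = 0.8436 (each k·C_R^n at C_R = 0.4412).
Fraction of consumed R going to S: r_S/(r_S+r_T) = 0.5125.
C_S = 0.5125·C_{R0}·X = 0.5125×1.14×0.613 = 0.358 mol·L⁻¹.

0.358 mol·L⁻¹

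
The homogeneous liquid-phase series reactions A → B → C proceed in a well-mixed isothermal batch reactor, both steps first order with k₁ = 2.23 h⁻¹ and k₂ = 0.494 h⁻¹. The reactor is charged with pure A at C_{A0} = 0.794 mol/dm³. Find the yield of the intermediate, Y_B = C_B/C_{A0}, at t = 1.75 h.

The intermediate concentration in a first-order A→B→C sequence is C_B = k₁C_{A0}(e^(−k₁t) − e^(−k₂t))/(k₂−k₁).
e^(−k₁t) = e^(−2.23×1.75) = e^(−3.902) = 0.02019; e^(−k₂t) = e^(−0.8645) = 0.4213.
C_B = 2.23×0.794/(0.494−2.23) × (0.02019−0.4213) = (-1.020)×(-0.4011) = 0.4091 mol/dm³.
Y_B = C_B/C_{A0} = 0.4091/0.794 = 0.515.

0.515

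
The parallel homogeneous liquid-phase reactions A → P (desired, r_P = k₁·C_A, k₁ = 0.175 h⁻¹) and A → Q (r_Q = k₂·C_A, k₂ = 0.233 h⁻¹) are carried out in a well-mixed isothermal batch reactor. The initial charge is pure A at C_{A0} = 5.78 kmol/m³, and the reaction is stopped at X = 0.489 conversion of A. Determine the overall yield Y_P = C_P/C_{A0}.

C_A = C_{A0}(1−X) = 2.954 kmol/m³.
Both paths are first order in A, so the instantaneous fraction to P is constant: dC_P/d(−C_A) = k₁/(k₁+k₂) = 0.4289.
C_P = 0.4289·(C_{A0}−C_A) = 0.4289×2.826 = 1.21 kmol/m³.
Y_P = C_P/C_{A0} = 1.212/5.78 = 0.210.

0.210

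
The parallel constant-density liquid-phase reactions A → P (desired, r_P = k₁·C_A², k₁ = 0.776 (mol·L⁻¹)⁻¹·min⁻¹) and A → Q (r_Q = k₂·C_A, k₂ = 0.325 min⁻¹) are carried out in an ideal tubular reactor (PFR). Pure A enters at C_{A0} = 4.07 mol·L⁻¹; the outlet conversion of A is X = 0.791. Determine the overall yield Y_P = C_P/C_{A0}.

C_A = C_{A0}(1−X) = 0.8506 mol·L⁻¹.
Along a PFR/batch, dC_Q/dC_A = −r_Q/(r_P+r_Q) = −k₂/(k₂+k₁·C_A).
Integrating from C_{A0} to C_A: C_Q = (0.325/0.776)·ln[(0.325+0.776·4.07)/(0.325+0.776·0.851)] = 0.4188·ln(3.483/0.9851) = 0.5290 mol·L⁻¹.
Then C_P = (C_{A0}−C_A) − C_Q = 3.219 − 0.5290 = 2.690 mol·L⁻¹.
Y_P = C_P/C_{A0} = 2.690/4.07 = 0.661.

0.661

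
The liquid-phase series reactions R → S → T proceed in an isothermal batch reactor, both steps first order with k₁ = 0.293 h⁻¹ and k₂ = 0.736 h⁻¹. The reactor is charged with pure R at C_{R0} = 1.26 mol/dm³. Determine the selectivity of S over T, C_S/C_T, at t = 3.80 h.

0.358

For first-order series with pure R initially, C_S(t) = k₁C_{R0}/(k₂−k₁)·(e^(−k₁t) − e^(−k₂t)).
e^(−k₁t) = e^(−0.293×3.80) = e^(−1.113) = 0.3284; e^(−k₂t) = e^(−2.797) = 0.06100.
C_S = 0.293×1.26/(0.736−0.293) × (0.3284−0.06100) = 0.8334×0.2674 = 0.2229 mol/dm³.
C_R = C_{R0}e^(−k₁t) = 0.4138 mol/dm³, so C_T = C_{R0}−C_R−C_S = 0.6233 mol/dm³; C_S/C_T = 0.358.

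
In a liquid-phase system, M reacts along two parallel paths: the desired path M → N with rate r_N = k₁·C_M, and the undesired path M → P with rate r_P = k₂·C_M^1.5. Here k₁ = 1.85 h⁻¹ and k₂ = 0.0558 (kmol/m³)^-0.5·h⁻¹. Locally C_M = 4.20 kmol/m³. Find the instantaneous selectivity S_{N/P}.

16.2

S_{N/P} = r_N/r_P = (k₁·C_M)/(k₂·C_M^1.5) = (k₁/k₂)·C_M^-0.5.
= (1.85×4.200) / (0.0558×4.200^1.5) = 7.770/0.4803 = 16.2.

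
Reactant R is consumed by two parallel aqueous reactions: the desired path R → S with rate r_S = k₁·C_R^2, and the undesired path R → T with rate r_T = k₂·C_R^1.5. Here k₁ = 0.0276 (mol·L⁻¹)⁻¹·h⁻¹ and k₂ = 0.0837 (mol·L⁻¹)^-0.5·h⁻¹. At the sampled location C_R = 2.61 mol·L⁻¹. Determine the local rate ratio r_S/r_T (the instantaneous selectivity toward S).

S_{S/T} = r_S/r_T = (k₁·C_R^2)/(k₂·C_R^1.5) = (k₁/k₂)·C_R^0.5.
= (0.0276×2.610^2) / (0.0837×2.610^1.5) = 0.1880/0.3529 = 0.533.

0.533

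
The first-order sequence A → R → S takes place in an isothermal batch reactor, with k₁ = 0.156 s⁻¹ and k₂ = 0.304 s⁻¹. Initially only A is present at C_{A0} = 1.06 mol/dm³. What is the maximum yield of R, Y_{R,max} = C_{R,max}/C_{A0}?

Evaluating C_R at t_opt = ln(k₂/k₁)/(k₂−k₁) gives C_{R,max}/C_{A0} = (k₁/k₂)^[k₂/(k₂−k₁)].
= (0.156/0.304)^(0.304/(0.304−0.156)) = (0.5132)^(2.054) = 0.2540.

0.254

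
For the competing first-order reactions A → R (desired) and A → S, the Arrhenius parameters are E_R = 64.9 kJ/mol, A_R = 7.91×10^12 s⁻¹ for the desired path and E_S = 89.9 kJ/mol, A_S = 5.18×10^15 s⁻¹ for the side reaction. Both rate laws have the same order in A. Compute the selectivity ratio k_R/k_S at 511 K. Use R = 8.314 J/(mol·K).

k_R/k_S = (A_R/A_S)·exp[−(E_R−E_S)/(RT)] = (A_R/A_S)·exp[(E_S−E_R)/(RT)].
(E_S−E_R)/(RT) = (89.9−64.9)×10³/(8.314×511) = 25000/4248 = 5.884.
k_R/k_S = (7.91×10^12/5.18×10^15)·exp(5.884) = 0.001527 × 359.4 = 0.549.
Since E_R < E_S, lowering the temperature improves selectivity toward R.

0.549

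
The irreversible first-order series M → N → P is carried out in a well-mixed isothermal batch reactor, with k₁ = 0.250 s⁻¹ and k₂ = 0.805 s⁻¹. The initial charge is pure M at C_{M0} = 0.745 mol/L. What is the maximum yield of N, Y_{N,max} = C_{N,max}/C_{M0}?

For a first-order series the maximum intermediate yield is C_{N,max}/C_{M0} = (k₁/k₂)^[k₂/(k₂−k₁)].
= (0.250/0.805)^(0.805/(0.805−0.250)) = (0.3106)^(1.450) = 0.1834.

0.183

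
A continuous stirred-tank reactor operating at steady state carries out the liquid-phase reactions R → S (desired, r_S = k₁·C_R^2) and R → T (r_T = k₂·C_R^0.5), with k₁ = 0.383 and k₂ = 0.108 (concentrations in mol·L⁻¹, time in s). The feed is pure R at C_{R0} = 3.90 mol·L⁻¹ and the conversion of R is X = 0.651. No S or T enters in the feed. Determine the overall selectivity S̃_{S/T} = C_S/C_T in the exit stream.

5.63

Exit C_R = C_{R0}(1−X) = 3.90×0.349 = 1.361 mol·L⁻¹.
Rates in a CSTR are evaluated at the outlet concentration: r_S = 0.383×1.361^2 = 0.7095, r_T = 0.108×1.361^0.5 = 0.1260.
Overall selectivity = C_S/C_T = r_Sτ/(r_Tτ) = r_S/r_T = 5.63.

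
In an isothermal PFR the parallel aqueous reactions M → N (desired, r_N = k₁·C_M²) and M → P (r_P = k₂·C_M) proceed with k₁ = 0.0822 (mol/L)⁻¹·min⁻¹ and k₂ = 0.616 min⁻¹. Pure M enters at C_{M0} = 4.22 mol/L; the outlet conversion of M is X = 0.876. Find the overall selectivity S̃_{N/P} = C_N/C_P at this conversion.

C_M = C_{M0}(1−X) = 0.5233 mol/L.
Along a PFR/batch, dC_P/dC_M = −r_P/(r_N+r_P) = −k₂/(k₂+k₁·C_M).
Integrating from C_{M0} to C_M: C_P = (0.616/0.0822)·ln[(0.616+0.0822·4.22)/(0.616+0.0822·0.523)] = 7.494·ln(0.9629/0.6590) = 2.842 mol/L.
Then C_N = (C_{M0}−C_M) − C_P = 3.697 − 2.842 = 0.8551 mol/L.
S̃_{N/P} = C_N/C_P = 0.8551/2.842 = 0.301.

0.301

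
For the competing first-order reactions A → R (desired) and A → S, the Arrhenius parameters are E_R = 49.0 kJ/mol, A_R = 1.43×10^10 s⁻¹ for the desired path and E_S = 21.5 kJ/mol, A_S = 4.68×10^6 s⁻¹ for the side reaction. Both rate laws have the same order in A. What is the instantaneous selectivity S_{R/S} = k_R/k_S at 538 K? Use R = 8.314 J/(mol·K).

6.53

Since both paths have the same order in A, the concentration cancels and S_{R/S} = k_R/k_S = (A_R/A_S)·exp[(E_S−E_R)/(RT)].
(E_S−E_R)/(RT) = (21.5−49.0)×10³/(8.314×538) = -27500/4473 = -6.148.
k_R/k_S = (1.43×10^10/4.68×10^6)·exp(-6.148) = 3056 × 0.002138 = 6.53.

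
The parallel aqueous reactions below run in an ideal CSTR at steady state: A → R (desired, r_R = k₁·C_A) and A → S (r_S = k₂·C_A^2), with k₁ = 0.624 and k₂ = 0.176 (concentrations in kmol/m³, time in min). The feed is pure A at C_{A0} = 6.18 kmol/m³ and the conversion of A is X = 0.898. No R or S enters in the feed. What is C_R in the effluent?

Exit C_A = C_{A0}(1−X) = 6.18×0.102 = 0.6304 kmol/m³.
Rates in a CSTR are evaluated at the outlet concentration: r_R = 0.624×0.6304 = 0.3933, r_S = 0.176×0.6304^2 = 0.06993.
Fraction of consumed A going to R: r_R/(r_R+r_S) = 0.8490.
C_R = 0.8490·C_{A0}·X = 0.8490×6.18×0.898 = 4.71 kmol/m³.

4.71 kmol/m³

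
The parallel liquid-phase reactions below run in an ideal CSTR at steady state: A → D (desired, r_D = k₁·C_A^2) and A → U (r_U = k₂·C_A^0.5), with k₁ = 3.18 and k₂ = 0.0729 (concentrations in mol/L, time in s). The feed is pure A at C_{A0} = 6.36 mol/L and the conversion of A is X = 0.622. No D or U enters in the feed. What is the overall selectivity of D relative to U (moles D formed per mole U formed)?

Exit C_A = C_{A0}(1−X) = 6.36×0.378 = 2.404 mol/L.
In a CSTR the entire volume is at exit conditions, so r_D = 3.18×2.404^2 = 18.38 and r_U = 0.0729×2.404^0.5 = 0.1130.
Overall selectivity = C_D/C_U = r_Dτ/(r_Uτ) = r_D/r_U = 163.

163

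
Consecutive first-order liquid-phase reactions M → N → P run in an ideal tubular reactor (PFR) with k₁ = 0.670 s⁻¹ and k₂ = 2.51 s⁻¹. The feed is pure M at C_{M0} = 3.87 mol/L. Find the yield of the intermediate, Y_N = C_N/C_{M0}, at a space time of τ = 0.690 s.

For first-order series with pure M initially, C_N(τ) = k₁C_{M0}/(k₂−k₁)·(e^(−k₁τ) − e^(−k₂τ)).
e^(−k₁τ) = e^(−0.670×0.690) = e^(−0.4623) = 0.6298; e^(−k₂τ) = e^(−1.732) = 0.1769.
C_N = 0.670×3.87/(2.51−0.670) × (0.6298−0.1769) = 1.409×0.4529 = 0.6382 mol/L.
Y_N = C_N/C_{M0} = 0.6382/3.87 = 0.165.

0.165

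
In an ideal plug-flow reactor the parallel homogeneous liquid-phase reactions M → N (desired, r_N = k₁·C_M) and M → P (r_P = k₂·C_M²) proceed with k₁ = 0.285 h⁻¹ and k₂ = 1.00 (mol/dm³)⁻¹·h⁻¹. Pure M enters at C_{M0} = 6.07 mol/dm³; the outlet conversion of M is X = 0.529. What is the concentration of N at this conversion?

0.201 mol/dm³

C_M = C_{M0}(1−X) = 2.859 mol/dm³.
Along a PFR/batch, dC_N/dC_M = −r_N/(r_N+r_P) = −k₁/(k₁+k₂·C_M).
Integrating from C_{M0} to C_M: C_N = (0.285/1.00)·ln[(0.285+1.00·6.07)/(0.285+1.00·2.86)] = 0.2850·ln(6.355/3.144) = 0.2006 mol/dm³.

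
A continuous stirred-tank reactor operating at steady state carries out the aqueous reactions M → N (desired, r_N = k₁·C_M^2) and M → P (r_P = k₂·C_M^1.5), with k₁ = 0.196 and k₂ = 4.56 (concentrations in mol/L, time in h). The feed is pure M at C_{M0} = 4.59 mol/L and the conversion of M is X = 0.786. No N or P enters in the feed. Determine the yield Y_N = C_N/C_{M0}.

Exit C_M = C_{M0}(1−X) = 4.59×0.214 = 0.9823 mol/L.
Rates in a CSTR are evaluated at the outlet concentration: r_N = 0.196×0.9823^2 = 0.1891, r_P = 4.56×0.9823^1.5 = 4.439.
Fraction of consumed M going to N: r_N/(r_N+r_P) = 0.04086.
C_N = 0.04086·C_{M0}·X = 0.04086×4.59×0.786 = 0.147 mol/L; Y_N = C_N/C_{M0} = 0.0321.

0.0321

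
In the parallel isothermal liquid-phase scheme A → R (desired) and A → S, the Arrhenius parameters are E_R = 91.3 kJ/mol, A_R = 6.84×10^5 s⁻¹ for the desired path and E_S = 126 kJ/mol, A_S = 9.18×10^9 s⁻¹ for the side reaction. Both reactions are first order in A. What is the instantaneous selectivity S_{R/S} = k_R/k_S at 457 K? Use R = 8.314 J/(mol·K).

With equal orders, S_{R/S} = k_R/k_S = (A_R/A_S)·exp[(E_S−E_R)/(RT)].
(E_S−E_R)/(RT) = (126−91.3)×10³/(8.314×457) = 34700/3799 = 9.133.
k_R/k_S = (6.84×10^5/9.18×10^9)·exp(9.133) = 7.451×10^-5 × 9254 = 0.689.

0.689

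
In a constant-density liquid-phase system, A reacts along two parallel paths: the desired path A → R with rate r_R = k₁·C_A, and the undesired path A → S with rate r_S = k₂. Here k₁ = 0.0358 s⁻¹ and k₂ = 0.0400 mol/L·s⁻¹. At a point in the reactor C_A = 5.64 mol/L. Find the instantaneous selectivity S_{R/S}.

S_{R/S} = r_R/r_S = (k₁·C_A)/(k₂) = (k₁/k₂)·C_A.
= (0.0358×5.640) / (0.0400) = 0.2019/0.04000 = 5.05.
Since the desired path is higher order in A, keeping C_A high (PFR or concentrated feed) favours R.

5.05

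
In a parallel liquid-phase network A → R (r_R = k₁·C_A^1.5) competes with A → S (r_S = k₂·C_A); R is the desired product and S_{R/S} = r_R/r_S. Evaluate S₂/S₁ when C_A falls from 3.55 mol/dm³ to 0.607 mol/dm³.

0.414

S_{R/S} = (k₁/k₂)·C_A^0.5, so S₂/S₁ = (C_{A,2}/C_{A,1})^0.5.
= (0.607/3.55)^0.5 = (0.1710)^0.5 = 0.414.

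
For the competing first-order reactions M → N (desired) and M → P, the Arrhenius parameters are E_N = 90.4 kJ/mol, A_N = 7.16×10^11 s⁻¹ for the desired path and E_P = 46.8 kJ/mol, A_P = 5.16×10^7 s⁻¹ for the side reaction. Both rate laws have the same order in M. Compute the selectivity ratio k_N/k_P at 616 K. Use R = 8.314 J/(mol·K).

2.79

With equal orders, S_{N/P} = k_N/k_P = (A_N/A_P)·exp[(E_P−E_N)/(RT)].
(E_P−E_N)/(RT) = (46.8−90.4)×10³/(8.314×616) = -43600/5121 = -8.513.
k_N/k_P = (7.16×10^11/5.16×10^7)·exp(-8.513) = 13876 × 2.008×10^-4 = 2.79.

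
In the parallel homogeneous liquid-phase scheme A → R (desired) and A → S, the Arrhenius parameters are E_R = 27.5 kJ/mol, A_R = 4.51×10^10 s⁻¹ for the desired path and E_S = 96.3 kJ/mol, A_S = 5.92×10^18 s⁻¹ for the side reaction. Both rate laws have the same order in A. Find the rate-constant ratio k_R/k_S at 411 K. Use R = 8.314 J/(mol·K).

4.23

With equal orders, S_{R/S} = k_R/k_S = (A_R/A_S)·exp[(E_S−E_R)/(RT)].
(E_S−E_R)/(RT) = (96.3−27.5)×10³/(8.314×411) = 68800/3417 = 20.13.
k_R/k_S = (4.51×10^10/5.92×10^18)·exp(20.13) = 7.618×10^-9 × 5.549×10^8 = 4.23.
Since E_R < E_S, lowering the temperature improves selectivity toward R.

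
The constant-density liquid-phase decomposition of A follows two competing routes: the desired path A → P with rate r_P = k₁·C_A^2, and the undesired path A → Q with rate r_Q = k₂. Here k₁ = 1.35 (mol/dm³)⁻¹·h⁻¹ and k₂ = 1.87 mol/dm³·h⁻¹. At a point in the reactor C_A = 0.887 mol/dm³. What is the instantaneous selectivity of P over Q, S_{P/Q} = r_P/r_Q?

S_{P/Q} = r_P/r_Q = (k₁·C_A^2)/(k₂) = (k₁/k₂)·C_A^2.
= (1.35×0.8870^2) / (1.87) = 1.062/1.870 = 0.568.
Since the desired path is higher order in A, keeping C_A high (PFR or concentrated feed) favours P.

0.568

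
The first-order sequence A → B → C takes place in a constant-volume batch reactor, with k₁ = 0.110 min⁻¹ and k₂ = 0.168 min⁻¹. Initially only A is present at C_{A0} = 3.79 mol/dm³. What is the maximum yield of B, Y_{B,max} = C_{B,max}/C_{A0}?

For a first-order series the maximum intermediate yield is C_{B,max}/C_{A0} = (k₁/k₂)^[k₂/(k₂−k₁)].
= (0.110/0.168)^(0.168/(0.168−0.110)) = (0.6548)^(2.897) = 0.2933.

0.293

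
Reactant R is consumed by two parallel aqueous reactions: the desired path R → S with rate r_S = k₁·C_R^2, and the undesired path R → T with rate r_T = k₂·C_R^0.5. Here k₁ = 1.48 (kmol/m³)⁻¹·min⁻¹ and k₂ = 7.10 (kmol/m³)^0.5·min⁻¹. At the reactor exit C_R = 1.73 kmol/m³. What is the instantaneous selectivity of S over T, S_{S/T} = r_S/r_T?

S_{S/T} = r_S/r_T = (k₁·C_R^2)/(k₂·C_R^0.5) = (k₁/k₂)·C_R^1.5.
= (1.48×1.730^2) / (7.10×1.730^0.5) = 4.429/9.339 = 0.474.

0.474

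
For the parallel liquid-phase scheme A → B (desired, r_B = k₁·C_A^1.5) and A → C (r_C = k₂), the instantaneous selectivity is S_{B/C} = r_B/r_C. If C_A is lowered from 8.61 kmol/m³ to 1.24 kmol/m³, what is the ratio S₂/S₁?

0.0547

S_{B/C} = (k₁/k₂)·C_A^1.5, so S₂/S₁ = (C_{A,2}/C_{A,1})^1.5.
= (1.24/8.61)^1.5 = (0.1440)^1.5 = 0.0547.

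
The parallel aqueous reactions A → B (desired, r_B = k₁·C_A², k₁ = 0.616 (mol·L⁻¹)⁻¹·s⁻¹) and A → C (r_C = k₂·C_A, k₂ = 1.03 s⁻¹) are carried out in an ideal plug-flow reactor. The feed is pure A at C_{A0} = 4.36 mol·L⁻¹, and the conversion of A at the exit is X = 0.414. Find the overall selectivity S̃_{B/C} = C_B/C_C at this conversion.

2.04

C_A = C_{A0}(1−X) = 2.555 mol·L⁻¹.
Along a PFR/batch, dC_C/dC_A = −r_C/(r_B+r_C) = −k₂/(k₂+k₁·C_A).
Integrating from C_{A0} to C_A: C_C = (1.03/0.616)·ln[(1.03+0.616·4.36)/(1.03+0.616·2.55)] = 1.672·ln(3.716/2.604) = 0.5946 mol·L⁻¹.
Then C_B = (C_{A0}−C_A) − C_C = 1.805 − 0.5946 = 1.210 mol·L⁻¹.
S̃_{B/C} = C_B/C_C = 1.210/0.5946 = 2.04.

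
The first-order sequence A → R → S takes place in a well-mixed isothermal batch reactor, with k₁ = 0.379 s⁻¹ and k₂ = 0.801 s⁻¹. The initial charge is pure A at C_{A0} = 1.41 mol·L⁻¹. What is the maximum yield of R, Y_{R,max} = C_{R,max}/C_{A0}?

0.242

At the optimum, C_{R,max}/C_{A0} = (k₁/k₂)^[k₂/(k₂−k₁)].
= (0.379/0.801)^(0.801/(0.801−0.379)) = (0.4732)^(1.898) = 0.2416.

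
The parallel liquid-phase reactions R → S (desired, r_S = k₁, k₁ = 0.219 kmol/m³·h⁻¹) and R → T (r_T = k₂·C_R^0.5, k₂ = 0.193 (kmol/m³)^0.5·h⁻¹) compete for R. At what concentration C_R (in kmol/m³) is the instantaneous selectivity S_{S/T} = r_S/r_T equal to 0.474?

5.73 kmol/m³

S_{S/T} = (k₁/k₂)·C_R^-0.5 ⇒ C_R = (S·k₂/k₁)^(-2).
= (0.474×0.193/0.219)^(-2) = (0.4177)^(-2) = 5.73 kmol/m³.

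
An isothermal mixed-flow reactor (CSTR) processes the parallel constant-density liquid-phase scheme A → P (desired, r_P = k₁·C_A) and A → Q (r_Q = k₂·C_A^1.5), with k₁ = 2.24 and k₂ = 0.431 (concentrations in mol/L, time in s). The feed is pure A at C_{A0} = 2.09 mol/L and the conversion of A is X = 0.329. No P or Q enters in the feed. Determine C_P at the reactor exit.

0.560 mol/L

Exit C_A = C_{A0}(1−X) = 2.09×0.671 = 1.402 mol/L.
A CSTR operates uniformly at the exit composition, giving r_P = 3.141 and r_Q = 0.7158 (each k·C_A^n at C_A = 1.402).
Fraction of consumed A going to P: r_P/(r_P+r_Q) = 0.8144.
C_P = 0.8144·C_{A0}·X = 0.8144×2.09×0.329 = 0.560 mol/L.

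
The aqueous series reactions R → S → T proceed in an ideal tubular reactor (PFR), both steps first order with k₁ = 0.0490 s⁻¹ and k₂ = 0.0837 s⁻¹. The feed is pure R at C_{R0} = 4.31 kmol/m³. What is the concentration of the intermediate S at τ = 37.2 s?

Solving the coupled first-order balances gives C_S(τ) = [k₁/(k₂−k₁)]·C_{R0}·(e^(−k₁τ) − e^(−k₂τ)).
e^(−k₁τ) = e^(−0.0490×37.2) = e^(−1.823) = 0.1616; e^(−k₂τ) = e^(−3.114) = 0.04444.
C_S = 0.0490×4.31/(0.0837−0.0490) × (0.1616−0.04444) = 6.086×0.1171 = 0.7129 kmol/m³.

0.713 kmol/m³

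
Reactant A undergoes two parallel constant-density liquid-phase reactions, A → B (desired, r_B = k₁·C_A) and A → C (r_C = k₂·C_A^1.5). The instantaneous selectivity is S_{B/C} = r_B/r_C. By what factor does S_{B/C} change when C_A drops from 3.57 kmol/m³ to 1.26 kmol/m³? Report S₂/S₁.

S_{B/C} = (k₁/k₂)·C_A^-0.5, so S₂/S₁ = (C_{A,2}/C_{A,1})^-0.5.
= (1.26/3.57)^(-0.5) = (0.3529)^(-0.5) = 1.68.
Selectivity toward B rises as C_A falls — low-concentration operation is favoured.

1.68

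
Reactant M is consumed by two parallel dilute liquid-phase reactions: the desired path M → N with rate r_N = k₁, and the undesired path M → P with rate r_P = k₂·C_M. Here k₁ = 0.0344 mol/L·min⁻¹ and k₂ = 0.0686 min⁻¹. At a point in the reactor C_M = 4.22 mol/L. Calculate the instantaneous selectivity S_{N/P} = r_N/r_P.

S_{N/P} = r_N/r_P = (k₁)/(k₂·C_M) = (k₁/k₂)·C_M⁻¹.
= (0.0344) / (0.0686×4.220) = 0.03440/0.2895 = 0.119.

0.119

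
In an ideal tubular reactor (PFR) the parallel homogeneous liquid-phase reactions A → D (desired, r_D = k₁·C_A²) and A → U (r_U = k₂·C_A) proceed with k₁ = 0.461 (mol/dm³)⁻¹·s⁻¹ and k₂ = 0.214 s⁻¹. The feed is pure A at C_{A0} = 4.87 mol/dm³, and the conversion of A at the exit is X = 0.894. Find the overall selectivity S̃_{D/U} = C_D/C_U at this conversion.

4.54

C_A = C_{A0}(1−X) = 0.5162 mol/dm³.
Along a PFR/batch, dC_U/dC_A = −r_U/(r_D+r_U) = −k₂/(k₂+k₁·C_A).
Integrating from C_{A0} to C_A: C_U = (0.214/0.461)·ln[(0.214+0.461·4.87)/(0.214+0.461·0.516)] = 0.4642·ln(2.459/0.4520) = 0.7863 mol/dm³.
Then C_D = (C_{A0}−C_A) − C_U = 4.354 − 0.7863 = 3.567 mol/dm³.
S̃_{D/U} = C_D/C_U = 3.567/0.7863 = 4.54.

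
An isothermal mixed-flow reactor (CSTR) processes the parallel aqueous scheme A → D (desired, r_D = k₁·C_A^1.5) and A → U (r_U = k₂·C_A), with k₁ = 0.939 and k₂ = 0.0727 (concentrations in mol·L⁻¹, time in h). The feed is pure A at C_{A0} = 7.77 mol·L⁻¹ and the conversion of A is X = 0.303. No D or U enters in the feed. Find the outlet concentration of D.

Exit C_A = C_{A0}(1−X) = 7.77×0.697 = 5.416 mol·L⁻¹.
A CSTR operates uniformly at the exit composition, giving r_D = 11.83 and r_U = 0.3937 (each k·C_A^n at C_A = 5.416).
Fraction of consumed A going to D: r_D/(r_D+r_U) = 0.9678.
C_D = 0.9678·C_{A0}·X = 0.9678×7.77×0.303 = 2.28 mol·L⁻¹.

2.28 mol·L⁻¹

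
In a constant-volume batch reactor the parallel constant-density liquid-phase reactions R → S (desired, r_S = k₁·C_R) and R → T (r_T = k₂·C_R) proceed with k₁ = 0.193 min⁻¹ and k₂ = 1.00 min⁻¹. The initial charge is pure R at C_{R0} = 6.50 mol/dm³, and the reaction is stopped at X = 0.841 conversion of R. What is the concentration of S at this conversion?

C_R = C_{R0}(1−X) = 1.034 mol/dm³.
Both paths are first order in R, so the instantaneous fraction to S is constant: dC_S/d(−C_R) = k₁/(k₁+k₂) = 0.1618.
C_S = 0.1618·(C_{R0}−C_R) = 0.1618×5.466 = 0.884 mol/dm³.

0.884 mol/dm³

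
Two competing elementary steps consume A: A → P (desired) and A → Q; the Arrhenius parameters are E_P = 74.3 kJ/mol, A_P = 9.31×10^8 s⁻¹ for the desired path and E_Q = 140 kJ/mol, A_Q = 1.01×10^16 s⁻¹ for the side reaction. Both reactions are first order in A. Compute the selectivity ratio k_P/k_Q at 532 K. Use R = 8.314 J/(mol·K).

0.260

k_P/k_Q = (A_P/A_Q)·exp[−(E_P−E_Q)/(RT)] = (A_P/A_Q)·exp[(E_Q−E_P)/(RT)].
(E_Q−E_P)/(RT) = (140−74.3)×10³/(8.314×532) = 65700/4423 = 14.85.
k_P/k_Q = (9.31×10^8/1.01×10^16)·exp(14.85) = 9.218×10^-8 × 2.825×10^6 = 0.260.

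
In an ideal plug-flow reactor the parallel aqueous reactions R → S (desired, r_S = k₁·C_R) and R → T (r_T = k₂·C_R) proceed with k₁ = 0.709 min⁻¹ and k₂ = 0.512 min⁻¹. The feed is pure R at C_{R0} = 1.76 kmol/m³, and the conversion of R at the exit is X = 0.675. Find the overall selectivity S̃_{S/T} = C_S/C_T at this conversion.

1.38

C_R = C_{R0}(1−X) = 0.5720 kmol/m³.
Both paths are first order in R, so the instantaneous fraction to S is constant: dC_S/d(−C_R) = k₁/(k₁+k₂) = 0.5807.
C_S = 0.5807·(C_{R0}−C_R) = 0.5807×1.188 = 0.690 kmol/m³.
C_T = (C_{R0}−C_R)−C_S = 0.4982 kmol/m³; S̃_{S/T} = 0.6898/0.4982 = 1.38.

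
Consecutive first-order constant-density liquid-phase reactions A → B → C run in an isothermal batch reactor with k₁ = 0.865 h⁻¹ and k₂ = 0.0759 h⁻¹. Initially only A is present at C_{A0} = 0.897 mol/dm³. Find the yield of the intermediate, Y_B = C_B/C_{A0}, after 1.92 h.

0.739

For first-order series with pure A initially, C_B(t) = k₁C_{A0}/(k₂−k₁)·(e^(−k₁t) − e^(−k₂t)).
e^(−k₁t) = e^(−0.865×1.92) = e^(−1.661) = 0.1900; e^(−k₂t) = e^(−0.1457) = 0.8644.
C_B = 0.865×0.897/(0.0759−0.865) × (0.1900−0.8644) = (-0.9833)×(-0.6744) = 0.6631 mol/dm³.
Y_B = C_B/C_{A0} = 0.6631/0.897 = 0.739.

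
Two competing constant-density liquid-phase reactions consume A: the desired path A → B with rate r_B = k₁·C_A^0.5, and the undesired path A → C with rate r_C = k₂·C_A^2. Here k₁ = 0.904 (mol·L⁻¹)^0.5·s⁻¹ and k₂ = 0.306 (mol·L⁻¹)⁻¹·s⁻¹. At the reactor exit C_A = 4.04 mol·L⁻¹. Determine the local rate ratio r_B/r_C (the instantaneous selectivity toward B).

0.364

S_{B/C} = r_B/r_C = (k₁·C_A^0.5)/(k₂·C_A^2) = (k₁/k₂)·C_A^-1.5.
= (0.904×4.040^0.5) / (0.306×4.040^2) = 1.817/4.994 = 0.364.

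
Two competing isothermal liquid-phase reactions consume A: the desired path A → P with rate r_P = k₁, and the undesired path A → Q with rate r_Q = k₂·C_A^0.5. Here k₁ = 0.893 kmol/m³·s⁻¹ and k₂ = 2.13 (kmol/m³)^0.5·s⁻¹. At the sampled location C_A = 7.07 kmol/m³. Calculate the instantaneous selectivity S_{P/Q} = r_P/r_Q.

S_{P/Q} = r_P/r_Q = (k₁)/(k₂·C_A^0.5) = (k₁/k₂)·C_A^-0.5.
= (0.893) / (2.13×7.070^0.5) = 0.8930/5.664 = 0.158.

0.158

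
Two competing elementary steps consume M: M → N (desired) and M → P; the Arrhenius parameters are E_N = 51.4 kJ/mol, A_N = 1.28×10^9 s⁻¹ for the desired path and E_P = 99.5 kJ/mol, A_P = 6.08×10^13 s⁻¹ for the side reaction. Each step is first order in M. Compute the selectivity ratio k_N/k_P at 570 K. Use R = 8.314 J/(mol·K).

With equal orders, S_{N/P} = k_N/k_P = (A_N/A_P)·exp[(E_P−E_N)/(RT)].
(E_P−E_N)/(RT) = (99.5−51.4)×10³/(8.314×570) = 48100/4739 = 10.15.
k_N/k_P = (1.28×10^9/6.08×10^13)·exp(10.15) = 2.105×10^-5 × 25588 = 0.539.

0.539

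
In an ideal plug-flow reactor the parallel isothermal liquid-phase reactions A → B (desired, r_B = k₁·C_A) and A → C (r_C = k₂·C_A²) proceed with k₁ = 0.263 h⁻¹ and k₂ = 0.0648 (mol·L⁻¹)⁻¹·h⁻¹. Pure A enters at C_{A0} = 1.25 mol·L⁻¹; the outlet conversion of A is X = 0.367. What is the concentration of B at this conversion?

0.367 mol·L⁻¹

C_A = C_{A0}(1−X) = 0.7913 mol·L⁻¹.
Along a PFR/batch, dC_B/dC_A = −r_B/(r_B+r_C) = −k₁/(k₁+k₂·C_A).
Integrating from C_{A0} to C_A: C_B = (0.263/0.0648)·ln[(0.263+0.0648·1.25)/(0.263+0.0648·0.791)] = 4.059·ln(0.3440/0.3143) = 0.3668 mol·L⁻¹.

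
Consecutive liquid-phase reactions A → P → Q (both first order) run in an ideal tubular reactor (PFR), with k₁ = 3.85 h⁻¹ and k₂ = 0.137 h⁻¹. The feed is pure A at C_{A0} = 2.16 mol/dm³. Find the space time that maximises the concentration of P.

0.898 h

The intermediate peaks when r₁ = r₂, i.e. k₁e^(−k₁τ) = k₂e^(−k₂τ), giving τ_opt = ln(k₂/k₁)/(k₂−k₁).
= ln(0.137/3.85)/(0.137−3.85) = ln(0.03558)/-3.713 = -3.336/-3.713 = 0.898 h.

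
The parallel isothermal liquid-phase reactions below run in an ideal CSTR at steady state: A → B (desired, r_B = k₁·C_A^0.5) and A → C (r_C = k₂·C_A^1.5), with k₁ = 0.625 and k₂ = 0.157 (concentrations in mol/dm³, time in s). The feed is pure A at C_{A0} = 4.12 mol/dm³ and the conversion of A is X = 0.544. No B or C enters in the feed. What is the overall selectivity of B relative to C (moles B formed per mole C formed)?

2.12

Exit C_A = C_{A0}(1−X) = 4.12×0.456 = 1.879 mol/dm³.
Rates in a CSTR are evaluated at the outlet concentration: r_B = 0.625×1.879^0.5 = 0.8567, r_C = 0.157×1.879^1.5 = 0.4043.
Overall selectivity = C_B/C_C = r_Bτ/(r_Cτ) = r_B/r_C = 2.12.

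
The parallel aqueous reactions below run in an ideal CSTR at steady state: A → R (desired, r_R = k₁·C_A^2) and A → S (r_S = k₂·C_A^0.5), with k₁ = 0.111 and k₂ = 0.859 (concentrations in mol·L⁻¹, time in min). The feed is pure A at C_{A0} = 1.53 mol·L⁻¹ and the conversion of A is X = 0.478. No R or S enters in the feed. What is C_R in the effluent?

0.0618 mol·L⁻¹

Exit C_A = C_{A0}(1−X) = 1.53×0.522 = 0.7987 mol·L⁻¹.
A CSTR operates uniformly at the exit composition, giving r_R = 0.07080 and r_S = 0.7677 (each k·C_A^n at C_A = 0.7987).
Fraction of consumed A going to R: r_R/(r_R+r_S) = 0.08444.
C_R = 0.08444·C_{A0}·X = 0.08444×1.53×0.478 = 0.0618 mol·L⁻¹.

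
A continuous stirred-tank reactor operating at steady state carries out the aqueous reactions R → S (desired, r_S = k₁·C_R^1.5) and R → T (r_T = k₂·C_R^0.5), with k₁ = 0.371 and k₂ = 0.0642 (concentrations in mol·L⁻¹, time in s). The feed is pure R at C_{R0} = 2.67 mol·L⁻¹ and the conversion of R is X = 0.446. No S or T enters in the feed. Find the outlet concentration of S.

Exit C_R = C_{R0}(1−X) = 2.67×0.554 = 1.479 mol·L⁻¹.
A CSTR operates uniformly at the exit composition, giving r_S = 0.6674 and r_T = 0.07808 (each k·C_R^n at C_R = 1.479).
Fraction of consumed R going to S: r_S/(r_S+r_T) = 0.8953.
C_S = 0.8953·C_{R0}·X = 0.8953×2.67×0.446 = 1.07 mol·L⁻¹.

1.07 mol·L⁻¹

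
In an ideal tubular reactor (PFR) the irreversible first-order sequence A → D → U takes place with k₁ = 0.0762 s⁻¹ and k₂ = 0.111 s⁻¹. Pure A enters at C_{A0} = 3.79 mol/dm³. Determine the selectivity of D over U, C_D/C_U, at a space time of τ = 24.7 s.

Solving the coupled first-order balances gives C_D(τ) = [k₁/(k₂−k₁)]·C_{A0}·(e^(−k₁τ) − e^(−k₂τ)).
e^(−k₁τ) = e^(−0.0762×24.7) = e^(−1.882) = 0.1523; e^(−k₂τ) = e^(−2.742) = 0.06446.
C_D = 0.0762×3.79/(0.111−0.0762) × (0.1523−0.06446) = 8.299×0.08780 = 0.7287 mol/dm³.
C_A = C_{A0}e^(−k₁τ) = 0.5771 mol/dm³, so C_U = C_{A0}−C_A−C_D = 2.484 mol/dm³; C_D/C_U = 0.293.

0.293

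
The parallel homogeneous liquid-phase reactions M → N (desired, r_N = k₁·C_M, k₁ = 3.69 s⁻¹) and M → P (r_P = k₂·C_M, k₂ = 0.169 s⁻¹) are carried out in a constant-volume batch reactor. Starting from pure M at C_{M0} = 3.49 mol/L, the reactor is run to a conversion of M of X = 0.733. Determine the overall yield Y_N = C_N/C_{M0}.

C_M = C_{M0}(1−X) = 0.9318 mol/L.
Both paths are first order in M, so the instantaneous fraction to N is constant: dC_N/d(−C_M) = k₁/(k₁+k₂) = 0.9562.
C_N = 0.9562·(C_{M0}−C_M) = 0.9562×2.558 = 2.45 mol/L.
Y_N = C_N/C_{M0} = 2.446/3.49 = 0.701.

0.701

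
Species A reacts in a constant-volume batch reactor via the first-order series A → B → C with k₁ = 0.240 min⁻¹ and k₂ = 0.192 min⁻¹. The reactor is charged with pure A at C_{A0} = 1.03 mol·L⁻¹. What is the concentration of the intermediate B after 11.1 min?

For first-order series with pure A initially, C_B(t) = k₁C_{A0}/(k₂−k₁)·(e^(−k₁t) − e^(−k₂t)).
e^(−k₁t) = e^(−0.240×11.1) = e^(−2.664) = 0.06967; e^(−k₂t) = e^(−2.131) = 0.1187.
C_B = 0.240×1.03/(0.192−0.240) × (0.06967−0.1187) = (-5.150)×(-0.04903) = 0.2525 mol·L⁻¹.

0.252 mol·L⁻¹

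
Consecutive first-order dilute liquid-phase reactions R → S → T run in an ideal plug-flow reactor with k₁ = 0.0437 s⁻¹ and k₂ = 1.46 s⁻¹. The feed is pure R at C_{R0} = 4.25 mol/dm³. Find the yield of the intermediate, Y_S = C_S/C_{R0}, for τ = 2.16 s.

The intermediate concentration in a first-order A→B→C sequence is C_S = k₁C_{R0}(e^(−k₁τ) − e^(−k₂τ))/(k₂−k₁).
e^(−k₁τ) = e^(−0.0437×2.16) = e^(−0.09439) = 0.9099; e^(−k₂τ) = e^(−3.154) = 0.04270.
C_S = 0.0437×4.25/(1.46−0.0437) × (0.9099−0.04270) = 0.1311×0.8672 = 0.1137 mol/dm³.
Y_S = C_S/C_{R0} = 0.1137/4.25 = 0.0268.

0.0268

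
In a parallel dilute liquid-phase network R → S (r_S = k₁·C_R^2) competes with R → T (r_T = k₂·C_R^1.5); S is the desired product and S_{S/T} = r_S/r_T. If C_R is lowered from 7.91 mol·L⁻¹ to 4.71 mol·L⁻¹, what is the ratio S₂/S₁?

S_{S/T} = (k₁/k₂)·C_R^0.5, so S₂/S₁ = (C_{R,2}/C_{R,1})^0.5.
= (4.71/7.91)^0.5 = (0.5954)^0.5 = 0.772.

0.772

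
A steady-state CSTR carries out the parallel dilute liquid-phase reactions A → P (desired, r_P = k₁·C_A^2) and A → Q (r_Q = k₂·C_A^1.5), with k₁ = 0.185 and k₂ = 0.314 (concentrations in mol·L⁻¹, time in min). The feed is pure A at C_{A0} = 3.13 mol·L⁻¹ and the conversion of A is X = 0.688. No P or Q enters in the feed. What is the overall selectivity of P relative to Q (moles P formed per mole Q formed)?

Exit C_A = C_{A0}(1−X) = 3.13×0.312 = 0.9766 mol·L⁻¹.
Rates in a CSTR are evaluated at the outlet concentration: r_P = 0.185×0.9766^2 = 0.1764, r_Q = 0.314×0.9766^1.5 = 0.3030.
Overall selectivity = C_P/C_Q = r_Pτ/(r_Qτ) = r_P/r_Q = 0.582.

0.582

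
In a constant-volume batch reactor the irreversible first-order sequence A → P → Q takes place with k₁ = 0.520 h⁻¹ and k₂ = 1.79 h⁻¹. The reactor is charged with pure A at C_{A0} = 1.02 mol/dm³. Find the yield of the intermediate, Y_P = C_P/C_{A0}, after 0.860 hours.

For first-order series with pure A initially, C_P(t) = k₁C_{A0}/(k₂−k₁)·(e^(−k₁t) − e^(−k₂t)).
e^(−k₁t) = e^(−0.520×0.860) = e^(−0.4472) = 0.6394; e^(−k₂t) = e^(−1.539) = 0.2145.
C_P = 0.520×1.02/(1.79−0.520) × (0.6394−0.2145) = 0.4176×0.4249 = 0.1775 mol/dm³.
Y_P = C_P/C_{A0} = 0.1775/1.02 = 0.174.

0.174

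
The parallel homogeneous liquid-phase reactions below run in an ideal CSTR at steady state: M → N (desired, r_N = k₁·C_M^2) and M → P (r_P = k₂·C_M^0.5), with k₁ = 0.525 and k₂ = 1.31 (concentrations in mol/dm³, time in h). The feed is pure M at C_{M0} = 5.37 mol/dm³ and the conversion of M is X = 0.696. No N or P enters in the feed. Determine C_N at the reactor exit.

Exit C_M = C_{M0}(1−X) = 5.37×0.304 = 1.632 mol/dm³.
In a CSTR the entire volume is at exit conditions, so r_N = 0.525×1.632^2 = 1.399 and r_P = 1.31×1.632^0.5 = 1.674.
Fraction of consumed M going to N: r_N/(r_N+r_P) = 0.4553.
C_N = 0.4553·C_{M0}·X = 0.4553×5.37×0.696 = 1.70 mol/dm³.

1.70 mol/dm³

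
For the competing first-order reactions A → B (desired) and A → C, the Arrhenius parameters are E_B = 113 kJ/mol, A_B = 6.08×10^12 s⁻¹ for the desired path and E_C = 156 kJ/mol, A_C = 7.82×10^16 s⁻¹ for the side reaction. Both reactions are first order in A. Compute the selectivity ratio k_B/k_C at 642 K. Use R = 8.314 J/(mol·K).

0.245

With equal orders, S_{B/C} = k_B/k_C = (A_B/A_C)·exp[(E_C−E_B)/(RT)].
(E_C−E_B)/(RT) = (156−113)×10³/(8.314×642) = 43000/5338 = 8.056.
k_B/k_C = (6.08×10^12/7.82×10^16)·exp(8.056) = 7.775×10^-5 × 3153 = 0.245.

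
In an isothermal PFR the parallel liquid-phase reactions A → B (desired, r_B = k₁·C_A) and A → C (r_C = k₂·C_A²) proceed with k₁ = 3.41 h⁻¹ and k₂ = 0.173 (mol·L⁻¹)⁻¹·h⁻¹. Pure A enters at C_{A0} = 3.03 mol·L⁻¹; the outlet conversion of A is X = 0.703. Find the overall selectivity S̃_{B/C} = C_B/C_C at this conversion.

C_A = C_{A0}(1−X) = 0.8999 mol·L⁻¹.
Along a PFR/batch, dC_B/dC_A = −r_B/(r_B+r_C) = −k₁/(k₁+k₂·C_A).
Integrating from C_{A0} to C_A: C_B = (3.41/0.173)·ln[(3.41+0.173·3.03)/(3.41+0.173·0.900)] = 19.71·ln(3.934/3.566) = 1.939 mol·L⁻¹.
C_C = (C_{A0}−C_A)−C_B = 0.1915 mol·L⁻¹; S̃_{B/C} = 1.939/0.1915 = 10.1.

10.1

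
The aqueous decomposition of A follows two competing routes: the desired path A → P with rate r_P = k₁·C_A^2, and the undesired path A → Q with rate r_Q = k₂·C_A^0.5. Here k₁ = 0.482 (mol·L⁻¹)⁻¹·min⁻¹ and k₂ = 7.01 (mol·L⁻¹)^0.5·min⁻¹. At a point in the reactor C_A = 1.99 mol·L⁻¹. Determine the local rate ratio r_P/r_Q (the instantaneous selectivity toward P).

S_{P/Q} = r_P/r_Q = (k₁·C_A^2)/(k₂·C_A^0.5) = (k₁/k₂)·C_A^1.5.
= (0.482×1.990^2) / (7.01×1.990^0.5) = 1.909/9.889 = 0.193.
Since the desired path is higher order in A, keeping C_A high (PFR or concentrated feed) favours P.

0.193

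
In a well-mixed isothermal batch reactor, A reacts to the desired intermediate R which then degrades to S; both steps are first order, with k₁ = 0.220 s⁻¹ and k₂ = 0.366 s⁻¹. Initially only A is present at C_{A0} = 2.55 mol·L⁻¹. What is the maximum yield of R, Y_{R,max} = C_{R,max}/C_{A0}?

At the optimum, C_{R,max}/C_{A0} = (k₁/k₂)^[k₂/(k₂−k₁)].
= (0.220/0.366)^(0.366/(0.366−0.220)) = (0.6011)^(2.507) = 0.2792.

0.279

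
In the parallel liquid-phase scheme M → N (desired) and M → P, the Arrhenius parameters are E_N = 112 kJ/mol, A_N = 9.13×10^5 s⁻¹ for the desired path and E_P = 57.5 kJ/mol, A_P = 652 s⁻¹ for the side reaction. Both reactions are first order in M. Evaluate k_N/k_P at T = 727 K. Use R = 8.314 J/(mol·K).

Since both paths have the same order in M, the concentration cancels and S_{N/P} = k_N/k_P = (A_N/A_P)·exp[(E_P−E_N)/(RT)].
(E_P−E_N)/(RT) = (57.5−112)×10³/(8.314×727) = -54500/6044 = -9.017.
k_N/k_P = (9.13×10^5/652)·exp(-9.017) = 1400 × 1.214×10^-4 = 0.170.

0.170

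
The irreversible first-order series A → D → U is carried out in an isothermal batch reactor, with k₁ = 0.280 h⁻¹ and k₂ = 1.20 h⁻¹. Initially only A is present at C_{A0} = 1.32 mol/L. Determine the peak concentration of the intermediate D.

0.198 mol/L

Evaluating C_D at t_opt = ln(k₂/k₁)/(k₂−k₁) gives C_{D,max}/C_{A0} = (k₁/k₂)^[k₂/(k₂−k₁)].
= (0.280/1.20)^(1.20/(1.20−0.280)) = (0.2333)^(1.304) = 0.1498.
C_{D,max} = 0.1498×1.32 = 0.198 mol/L.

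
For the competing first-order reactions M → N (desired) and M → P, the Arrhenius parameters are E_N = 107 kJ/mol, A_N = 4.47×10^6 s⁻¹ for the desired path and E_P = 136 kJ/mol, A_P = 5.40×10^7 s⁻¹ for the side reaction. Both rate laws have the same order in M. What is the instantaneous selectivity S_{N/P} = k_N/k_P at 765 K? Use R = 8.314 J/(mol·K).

With equal orders, S_{N/P} = k_N/k_P = (A_N/A_P)·exp[(E_P−E_N)/(RT)].
(E_P−E_N)/(RT) = (136−107)×10³/(8.314×765) = 29000/6360 = 4.560.
k_N/k_P = (4.47×10^6/5.40×10^7)·exp(4.560) = 0.08278 × 95.55 = 7.91.
Since E_N < E_P, lowering the temperature improves selectivity toward N.

7.91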